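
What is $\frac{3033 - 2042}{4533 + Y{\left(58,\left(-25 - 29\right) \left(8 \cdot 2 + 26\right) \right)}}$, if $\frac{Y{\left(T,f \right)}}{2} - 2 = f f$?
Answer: $\frac{991}{10292185} \approx 9.6287 \cdot 10^{-5}$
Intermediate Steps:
$Y{\left(T,f \right)} = 4 + 2 f^{2}$ ($Y{\left(T,f \right)} = 4 + 2 f f = 4 + 2 f^{2}$)
$\frac{3033 - 2042}{4533 + Y{\left(58,\left(-25 - 29\right) \left(8 \cdot 2 + 26\right) \right)}} = \frac{3033 - 2042}{4533 + \left(4 + 2 \left(\left(-25 - 29\right) \left(8 \cdot 2 + 26\right)\right)^{2}\right)} = \frac{991}{4533 + \left(4 + 2 \left(- 54 \left(16 + 26\right)\right)^{2}\right)} = \frac{991}{4533 + \left(4 + 2 \left(\left(-54\right) 42\right)^{2}\right)} = \frac{991}{4533 + \left(4 + 2 \left(-2268\right)^{2}\right)} = \frac{991}{4533 + \left(4 + 2 \cdot 5143824\right)} = \frac{991}{4533 + \left(4 + 10287648\right)} = \frac{991}{4533 + 10287652} = \frac{991}{10292185}$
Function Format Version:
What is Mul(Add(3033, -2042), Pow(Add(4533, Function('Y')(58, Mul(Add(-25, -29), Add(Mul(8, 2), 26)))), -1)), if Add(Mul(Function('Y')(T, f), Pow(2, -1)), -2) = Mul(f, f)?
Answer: Rational(991, 10292185) ≈ 9.6287e-5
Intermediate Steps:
Function('Y')(T, f) = Add(4, Mul(2, Pow(f, 2))) (Function('Y')(T, f) = Add(4, Mul(2, Mul(f, f))) = Add(4, Mul(2, Pow(f, 2))))
Mul(Add(3033, -2042), Pow(Add(4533, Function('Y')(58, Mul(Add(-25, -29), Add(Mul(8, 2), 26)))), -1)) = Mul(Add(3033, -2042), Pow(Add(4533, Add(4, Mul(2, Pow(Mul(Add(-25, -29), Add(Mul(8, 2), 26)), 2)))), -1)) = Mul(991, Pow(Add(4533, Add(4, Mul(2, Pow(Mul(-54, Add(16, 26)), 2)))), -1)) = Mul(991, Pow(Add(4533, Add(4, Mul(2, Pow(Mul(-54, 42), 2)))), -1)) = Mul(991, Pow(Add(4533, Add(4, Mul(2, Pow(-2268, 2)))), -1)) = Mul(991, Pow(Add(4533, Add(4, Mul(2, 5143824))), -1)) = Mul(991, Pow(Add(4533, Add(4, 10287648)), -1)) = Mul(991, Pow(Add(4533, 10287652), -1)) = Mul(991, Pow(10292185, -1)) = Mul(991, Rational(1, 10292185)) = Rational(991, 10292185)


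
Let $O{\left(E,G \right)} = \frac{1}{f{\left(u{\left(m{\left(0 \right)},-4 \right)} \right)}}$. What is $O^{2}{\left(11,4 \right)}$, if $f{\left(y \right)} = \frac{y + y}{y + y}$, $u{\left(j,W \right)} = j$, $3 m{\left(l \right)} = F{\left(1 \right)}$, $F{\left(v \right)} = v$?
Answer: $1$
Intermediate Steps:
$m{\left(l \right)} = \frac{1}{3}$ ($m{\left(l \right)} = \frac{1}{3} \cdot 1 = \frac{1}{3}$)
$f{\left(y \right)} = 1$ ($f{\left(y \right)} = \frac{2 y}{2 y} = 2 y \frac{1}{2 y} = 1$)
$O{\left(E,G \right)} = 1$ ($O{\left(E,G \right)} = 1^{-1} = 1$)
$O^{2}{\left(11,4 \right)} = 1^{2} = 1$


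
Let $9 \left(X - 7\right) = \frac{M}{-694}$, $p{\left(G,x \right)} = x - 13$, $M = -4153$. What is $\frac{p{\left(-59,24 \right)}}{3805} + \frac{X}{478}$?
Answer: $\frac{215005843}{11360162340} \approx 0.018926$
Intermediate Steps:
$p{\left(G,x \right)} = -13 + x$
$X = \frac{47875}{6246}$ ($X = 7 + \frac{\left(-4153\right) \frac{1}{-694}}{9} = 7 + \frac{\left(-4153\right) \left(- \frac{1}{694}\right)}{9} = 7 + \frac{1}{9} \cdot \frac{4153}{694} = 7 + \frac{4153}{6246} = \frac{47875}{6246} \approx 7.6649$)
$\frac{p{\left(-59,24 \right)}}{3805} + \frac{X}{478} = \frac{-13 + 24}{3805} + \frac{47875}{6246 \cdot 478} = 11 \cdot \frac{1}{3805} + \frac{47875}{6246} \cdot \frac{1}{478} = \frac{11}{3805} + \frac{47875}{2985588} = \frac{215005843}{11360162340}$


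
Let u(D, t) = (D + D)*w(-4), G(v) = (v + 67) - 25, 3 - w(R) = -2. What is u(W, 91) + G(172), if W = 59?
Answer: 804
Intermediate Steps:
w(R) = 5 (w(R) = 3 - 1*(-2) = 3 + 2 = 5)
G(v) = 42 + v (G(v) = (67 + v) - 25 = 42 + v)
u(D, t) = 10*D (u(D, t) = (D + D)*5 = (2*D)*5 = 10*D)
u(W, 91) + G(172) = 10*59 + (42 + 172) = 590 + 214 = 804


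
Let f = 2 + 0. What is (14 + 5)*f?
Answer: 38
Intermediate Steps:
f = 2
(14 + 5)*f = (14 + 5)*2 = 19*2 = 38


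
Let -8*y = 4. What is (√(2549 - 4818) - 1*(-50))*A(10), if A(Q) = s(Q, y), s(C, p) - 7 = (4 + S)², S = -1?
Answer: 800 + 16*I*√2269 ≈ 800.0 + 762.14*I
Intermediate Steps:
y = -½ (y = -⅛*4 = -½ ≈ -0.50000)
s(C, p) = 16 (s(C, p) = 7 + (4 - 1)² = 7 + 3² = 7 + 9 = 16)
A(Q) = 16
(√(2549 - 4818) - 1*(-50))*A(10) = (√(2549 - 4818) - 1*(-50))*16 = (√(-2269) + 50)*16 = (I*√2269 + 50)*16 = (50 + I*√2269)*16 = 800 + 16*I*√2269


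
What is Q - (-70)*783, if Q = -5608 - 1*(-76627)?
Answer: 125829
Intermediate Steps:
Q = 71019 (Q = -5608 + 76627 = 71019)
Q - (-70)*783 = 71019 - (-70)*783 = 71019 - 1*(-54810) = 71019 + 54810 = 125829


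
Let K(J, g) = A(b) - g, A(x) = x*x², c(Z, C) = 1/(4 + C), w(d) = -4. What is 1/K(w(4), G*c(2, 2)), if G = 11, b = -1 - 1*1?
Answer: -6/59 ≈ -0.10169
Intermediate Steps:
b = -2 (b = -1 - 1 = -2)
A(x) = x³
K(J, g) = -8 - g (K(J, g) = (-2)³ - g = -8 - g)
1/K(w(4), G*c(2, 2)) = 1/(-8 - 11/(4 + 2)) = 1/(-8 - 11/6) = 1/(-59/6) = -6/59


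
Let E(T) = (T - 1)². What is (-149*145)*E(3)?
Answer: -86420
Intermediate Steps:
E(T) = (-1 + T)²
(-149*145)*E(3) = (-149*145)*(-1 + 3)² = -21605*2² = -21605*4 = -86420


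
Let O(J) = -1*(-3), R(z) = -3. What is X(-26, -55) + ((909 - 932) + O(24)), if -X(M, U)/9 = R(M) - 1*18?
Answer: 169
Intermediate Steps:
O(J) = 3
X(M, U) = 189 (X(M, U) = -9*(-3 - 1*18) = -9*(-3 - 18) = -9*(-21) = 189)
X(-26, -55) + ((909 - 932) + O(24)) = 189 + ((909 - 932) + 3) = 189 + (-23 + 3) = 189 - 20 = 169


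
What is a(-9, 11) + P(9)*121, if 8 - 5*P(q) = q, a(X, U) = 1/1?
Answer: -116/5 ≈ -23.200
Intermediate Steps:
a(X, U) = 1
P(q) = 8/5 - q/5
a(-9, 11) + P(9)*121 = 1 + (8/5 - 1/5*9)*121 = 1 + (8/5 - 9/5)*121 = 1 - 1/5*121 = 1 - 121/5 = -116/5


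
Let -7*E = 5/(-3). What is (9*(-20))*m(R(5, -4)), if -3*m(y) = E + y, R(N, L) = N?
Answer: 2200/7 ≈ 314.29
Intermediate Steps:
E = 5/21 (E = -5/(7*(-3)) = -5*(-1)/(7*3) = -⅐*(-5/3) = 5/21 ≈ 0.23810)
m(y) = -5/63 - y/3 (m(y) = -(5/21 + y)/3 = -5/63 - y/3)
(9*(-20))*m(R(5, -4)) = (9*(-20))*(-5/63 - ⅓*5) = -180*(-5/63 - 5/3) = -180*(-110/63) = 2200/7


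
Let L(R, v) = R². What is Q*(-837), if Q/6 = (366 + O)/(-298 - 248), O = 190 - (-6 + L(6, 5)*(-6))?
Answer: 651186/91 ≈ 7155.9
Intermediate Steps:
O = 412 (O = 190 - (-6 + 6²*(-6)) = 190 - (-6 + 36*(-6)) = 190 - (-6 - 216) = 190 - 1*(-222) = 190 + 222 = 412)
Q = -778/91 (Q = 6*((366 + 412)/(-298 - 248)) = 6*(778/(-546)) = 6*(778*(-1/546)) = 6*(-389/273) = -778/91 ≈ -8.5495)
Q*(-837) = -778/91*(-837) = 651186/91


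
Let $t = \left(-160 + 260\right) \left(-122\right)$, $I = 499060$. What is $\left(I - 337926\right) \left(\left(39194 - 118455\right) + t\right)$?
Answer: $-14737476774$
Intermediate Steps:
$t = -12200$ ($t = 100 \left(-122\right) = -12200$)
$\left(I - 337926\right) \left(\left(39194 - 118455\right) + t\right) = \left(499060 - 337926\right) \left(\left(39194 - 118455\right) - 12200\right) = 161134 \left(\left(39194 - 118455\right) - 12200\right) = 161134 \left(-79261 - 12200\right) = 161134 \left(-91461\right) = -14737476774$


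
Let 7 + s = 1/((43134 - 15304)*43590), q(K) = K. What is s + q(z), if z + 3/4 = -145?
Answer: -92651253337/606554850 ≈ -152.75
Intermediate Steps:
z = -583/4 (z = -3/4 - 145 = -583/4 ≈ -145.75)
s = -8491767899/1213109700 (s = -7 + 1/((43134 - 15304)*43590) = -7 + (1/43590)/27830 = -7 + (1/27830)*(1/43590) = -7 + 1/1213109700 = -8491767899/1213109700 ≈ -7.0000)
s + q(z) = -8491767899/1213109700 - 583/4 = -92651253337/606554850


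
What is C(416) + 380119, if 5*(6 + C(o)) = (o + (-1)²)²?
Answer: 2074454/5 ≈ 4.1489e+5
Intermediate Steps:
C(o) = -6 + (1 + o)²/5 (C(o) = -6 + (o + (-1)²)²/5 = -6 + (o + 1)²/5 = -6 + (1 + o)²/5)
C(416) + 380119 = (-6 + (1 + 416)²/5) + 380119 = (-6 + (⅕)*417²) + 380119 = (-6 + (⅕)*173889) + 380119 = (-6 + 173889/5) + 380119 = 173859/5 + 380119 = 2074454/5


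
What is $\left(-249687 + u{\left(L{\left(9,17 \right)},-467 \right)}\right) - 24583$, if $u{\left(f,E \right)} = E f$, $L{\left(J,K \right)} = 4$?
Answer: $-276138$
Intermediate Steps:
$\left(-249687 + u{\left(L{\left(9,17 \right)},-467 \right)}\right) - 24583 = \left(-249687 - 1868\right) - 24583 = -251555 - 24583 = -276138$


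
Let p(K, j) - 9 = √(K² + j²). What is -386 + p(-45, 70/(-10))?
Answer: -377 + √2074 ≈ -331.46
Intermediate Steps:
p(K, j) = 9 + √(K² + j²)
-386 + p(-45, 70/(-10)) = -386 + (9 + √((-45)² + (70/(-10))²)) = -386 + (9 + √(2025 + (70*(-⅒))²)) = -386 + (9 + √(2025 + (-7)²)) = -386 + (9 + √(2025 + 49)) = -386 + (9 + √2074) = -377 + √2074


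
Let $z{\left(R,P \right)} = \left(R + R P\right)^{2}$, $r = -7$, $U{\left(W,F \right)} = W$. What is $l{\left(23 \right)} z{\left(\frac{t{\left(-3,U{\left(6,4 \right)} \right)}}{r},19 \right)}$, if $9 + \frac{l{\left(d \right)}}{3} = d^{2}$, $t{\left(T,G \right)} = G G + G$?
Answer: $22464000$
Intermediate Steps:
$t{\left(T,G \right)} = G + G^{2}$ ($t{\left(T,G \right)} = G^{2} + G = G + G^{2}$)
$l{\left(d \right)} = -27 + 3 d^{2}$
$z{\left(R,P \right)} = \left(R + P R\right)^{2}$
$l{\left(23 \right)} z{\left(\frac{t{\left(-3,U{\left(6,4 \right)} \right)}}{r},19 \right)} = \left(-27 + 3 \cdot 23^{2}\right) \left(\frac{6 \left(1 + 6\right)}{-7}\right)^{2} \left(1 + 19\right)^{2} = \left(-27 + 3 \cdot 529\right) \left(6 \cdot 7 \left(- \frac{1}{7}\right)\right)^{2} \cdot 20^{2} = \left(-27 + 1587\right) \left(42 \left(- \frac{1}{7}\right)\right)^{2} \cdot 400 = 1560 \left(-6\right)^{2} \cdot 400 = 1560 \cdot 36 \cdot 400 = 1560 \cdot 14400 = 22464000$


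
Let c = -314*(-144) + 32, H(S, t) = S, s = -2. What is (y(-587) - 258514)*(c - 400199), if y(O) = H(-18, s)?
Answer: 91766191932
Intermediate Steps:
y(O) = -18
c = 45248 (c = 45216 + 32 = 45248)
(y(-587) - 258514)*(c - 400199) = (-18 - 258514)*(45248 - 400199) = -258532*(-354951) = 91766191932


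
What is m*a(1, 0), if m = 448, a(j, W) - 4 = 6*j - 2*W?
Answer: 4480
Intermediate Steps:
a(j, W) = 4 - 2*W + 6*j (a(j, W) = 4 + (6*j - 2*W) = 4 + (-2*W + 6*j) = 4 - 2*W + 6*j)
m*a(1, 0) = 448*(4 - 2*0 + 6*1) = 448*(4 + 0 + 6) = 448*10 = 4480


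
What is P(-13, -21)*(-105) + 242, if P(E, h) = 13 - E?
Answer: -2488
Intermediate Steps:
P(-13, -21)*(-105) + 242 = (13 - 1*(-13))*(-105) + 242 = (13 + 13)*(-105) + 242 = 26*(-105) + 242 = -2730 + 242 = -2488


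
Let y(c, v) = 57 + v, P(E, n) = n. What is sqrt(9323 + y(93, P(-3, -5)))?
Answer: 25*sqrt(15) ≈ 96.825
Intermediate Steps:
sqrt(9323 + y(93, P(-3, -5))) = sqrt(9323 + (57 - 5)) = sqrt(9323 + 52) = sqrt(9375) = 25*sqrt(15)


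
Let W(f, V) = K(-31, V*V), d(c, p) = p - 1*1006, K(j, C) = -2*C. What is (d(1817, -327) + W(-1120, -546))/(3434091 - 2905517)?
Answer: -597565/528574 ≈ -1.1305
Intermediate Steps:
d(c, p) = -1006 + p (d(c, p) = p - 1006 = -1006 + p)
W(f, V) = -2*V**2 (W(f, V) = -2*V*V = -2*V**2)
(d(1817, -327) + W(-1120, -546))/(3434091 - 2905517) = ((-1006 - 327) - 2*(-546)**2)/(3434091 - 2905517) = (-1333 - 2*298116)/528574 = (-1333 - 596232)*(1/528574) = -597565*1/528574 = -597565/528574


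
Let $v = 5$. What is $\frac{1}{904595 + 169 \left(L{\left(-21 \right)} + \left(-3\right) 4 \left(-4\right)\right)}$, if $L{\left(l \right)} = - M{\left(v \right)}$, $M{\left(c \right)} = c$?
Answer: $\frac{1}{911862} \approx 1.0967 \cdot 10^{-6}$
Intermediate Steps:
$L{\left(l \right)} = -5$ ($L{\left(l \right)} = \left(-1\right) 5 = -5$)
$\frac{1}{904595 + 169 \left(L{\left(-21 \right)} + \left(-3\right) 4 \left(-4\right)\right)} = \frac{1}{904595 + 169 \left(-5 + \left(-3\right) 4 \left(-4\right)\right)} = \frac{1}{904595 + 169 \left(-5 - -48\right)} = \frac{1}{904595 + 169 \left(-5 + 48\right)} = \frac{1}{904595 + 169 \cdot 43} = \frac{1}{904595 + 7267} = \frac{1}{911862}$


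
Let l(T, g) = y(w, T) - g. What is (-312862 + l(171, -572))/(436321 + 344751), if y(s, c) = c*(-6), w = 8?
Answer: -78329/195268 ≈ -0.40114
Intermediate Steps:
y(s, c) = -6*c
l(T, g) = -g - 6*T (l(T, g) = -6*T - g = -g - 6*T)
(-312862 + l(171, -572))/(436321 + 344751) = (-312862 + (-1*(-572) - 6*171))/(436321 + 344751) = (-312862 + (572 - 1026))/781072 = (-312862 - 454)*(1/781072) = -313316*1/781072 = -78329/195268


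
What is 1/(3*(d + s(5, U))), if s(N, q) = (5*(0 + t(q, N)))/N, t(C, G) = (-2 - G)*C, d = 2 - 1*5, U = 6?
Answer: -1/135 ≈ -0.0074074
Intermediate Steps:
d = -3 (d = 2 - 5 = -3)
t(C, G) = C*(-2 - G)
s(N, q) = -5*q*(2 + N)/N (s(N, q) = (5*(0 - q*(2 + N)))/N = (5*(-q*(2 + N)))/N = (-5*q*(2 + N))/N = -5*q*(2 + N)/N)
1/(3*(d + s(5, U))) = 1/(3*(-3 - 5*6*(2 + 5)/5)) = 1/(3*(-3 - 5*6*⅕*7)) = 1/(3*(-3 - 42)) = 1/(3*(-45)) = 1/(-135) = -1/135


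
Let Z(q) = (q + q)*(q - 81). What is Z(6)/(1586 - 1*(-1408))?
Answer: -150/499 ≈ -0.30060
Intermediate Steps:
Z(q) = 2*q*(-81 + q) (Z(q) = (2*q)*(-81 + q) = 2*q*(-81 + q))
Z(6)/(1586 - 1*(-1408)) = (2*6*(-81 + 6))/(1586 - 1*(-1408)) = (2*6*(-75))/(1586 + 1408) = -900/2994 = -900*1/2994 = -150/499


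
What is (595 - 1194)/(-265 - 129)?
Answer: 599/394 ≈ 1.5203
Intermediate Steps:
(595 - 1194)/(-265 - 129) = -599/(-394) = -1/394*(-599) = 599/394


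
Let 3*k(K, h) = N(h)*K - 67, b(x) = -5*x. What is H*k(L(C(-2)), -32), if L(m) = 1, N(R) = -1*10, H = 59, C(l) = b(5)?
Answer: -4543/3 ≈ -1514.3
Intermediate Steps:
C(l) = -25 (C(l) = -5*5 = -25)
N(R) = -10
k(K, h) = -67/3 - 10*K/3 (k(K, h) = (-10*K - 67)/3 = (-67 - 10*K)/3 = -67/3 - 10*K/3)
H*k(L(C(-2)), -32) = 59*(-67/3 - 10/3*1) = 59*(-67/3 - 10/3) = 59*(-77/3) = -4543/3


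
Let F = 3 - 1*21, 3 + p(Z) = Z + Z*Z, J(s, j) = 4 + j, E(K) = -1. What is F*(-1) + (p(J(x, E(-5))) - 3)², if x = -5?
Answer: 54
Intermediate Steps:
p(Z) = -3 + Z + Z² (p(Z) = -3 + (Z + Z*Z) = -3 + (Z + Z²) = -3 + Z + Z²)
F = -18 (F = 3 - 21 = -18)
F*(-1) + (p(J(x, E(-5))) - 3)² = -18*(-1) + ((-3 + (4 - 1) + (4 - 1)²) - 3)² = 18 + ((-3 + 3 + 3²) - 3)² = 18 + ((-3 + 3 + 9) - 3)² = 18 + (9 - 3)² = 18 + 6² = 18 + 36 = 54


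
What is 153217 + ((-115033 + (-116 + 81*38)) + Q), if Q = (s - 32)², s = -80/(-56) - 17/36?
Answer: 2674134913/63504 ≈ 42110.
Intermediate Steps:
s = 241/252 (s = -80*(-1/56) - 17*1/36 = 10/7 - 17/36 = 241/252 ≈ 0.95635)
Q = 61199329/63504 (Q = (241/252 - 32)² = (-7823/252)² = 61199329/63504 ≈ 963.71)
153217 + ((-115033 + (-116 + 81*38)) + Q) = 153217 + ((-115033 + (-116 + 81*38)) + 61199329/63504) = 153217 + ((-115033 + (-116 + 3078)) + 61199329/63504) = 153217 + ((-115033 + 2962) + 61199329/63504) = 153217 + (-112071 + 61199329/63504) = 153217 - 7055757455/63504 = 2674134913/63504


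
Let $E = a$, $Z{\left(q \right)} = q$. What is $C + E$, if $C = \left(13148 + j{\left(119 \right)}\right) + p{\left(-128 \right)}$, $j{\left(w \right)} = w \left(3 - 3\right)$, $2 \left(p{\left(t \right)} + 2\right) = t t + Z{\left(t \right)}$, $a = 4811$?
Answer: $26085$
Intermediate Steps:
$E = 4811$
$p{\left(t \right)} = -2 + \frac{t}{2} + \frac{t^{2}}{2}$ ($p{\left(t \right)} = -2 + \frac{t t + t}{2} = -2 + \frac{t^{2} + t}{2} = -2 + \frac{t + t^{2}}{2} = -2 + \left(\frac{t}{2} + \frac{t^{2}}{2}\right) = -2 + \frac{t}{2} + \frac{t^{2}}{2}$)
$j{\left(w \right)} = 0$ ($j{\left(w \right)} = w 0 = 0$)
$C = 21274$ ($C = \left(13148 + 0\right) + \left(-2 + \frac{1}{2} \left(-128\right) + \frac{\left(-128\right)^{2}}{2}\right) = 13148 - -8126 = 13148 + 8126 = 21274$)
$C + E = 21274 + 4811 = 26085$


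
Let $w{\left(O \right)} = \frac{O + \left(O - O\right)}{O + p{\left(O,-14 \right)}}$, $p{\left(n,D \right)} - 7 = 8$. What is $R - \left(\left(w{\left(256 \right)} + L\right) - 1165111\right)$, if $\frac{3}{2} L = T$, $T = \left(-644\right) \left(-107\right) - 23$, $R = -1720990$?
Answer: $- \frac{489266065}{813} \approx -6.018 \cdot 10^{5}$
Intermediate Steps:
$p{\left(n,D \right)} = 15$ ($p{\left(n,D \right)} = 7 + 8 = 15$)
$T = 68885$ ($T = 68908 - 23 = 68885$)
$L = \frac{137770}{3}$ ($L = \frac{2}{3} \cdot 68885 = \frac{137770}{3} \approx 45923.0$)
$w{\left(O \right)} = \frac{O}{15 + O}$ ($w{\left(O \right)} = \frac{O + \left(O - O\right)}{O + 15} = \frac{O + 0}{15 + O} = \frac{O}{15 + O}$)
$R - \left(\left(w{\left(256 \right)} + L\right) - 1165111\right) = -1720990 - \left(\left(\frac{256}{15 + 256} + \frac{137770}{3}\right) - 1165111\right) = -1720990 - \left(\left(\frac{256}{271} + \frac{137770}{3}\right) - 1165111\right) = -1720990 - \left(\frac{37336438}{813} - 1165111\right) = -1720990 - - \frac{909898805}{813} = -1720990 + \frac{909898805}{813} = - \frac{489266065}{813}$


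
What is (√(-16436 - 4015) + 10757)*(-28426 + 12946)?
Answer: -166518360 - 15480*I*√20451 ≈ -1.6652e+8 - 2.2137e+6*I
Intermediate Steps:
(√(-16436 - 4015) + 10757)*(-28426 + 12946) = (√(-20451) + 10757)*(-15480) = (I*√20451 + 10757)*(-15480) = (10757 + I*√20451)*(-15480) = -166518360 - 15480*I*√20451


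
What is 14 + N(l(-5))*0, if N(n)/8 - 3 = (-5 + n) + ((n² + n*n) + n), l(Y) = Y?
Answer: 14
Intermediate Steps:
N(n) = -16 + 16*n + 16*n² (N(n) = 24 + 8*((-5 + n) + ((n² + n*n) + n)) = 24 + 8*((-5 + n) + ((n² + n²) + n)) = 24 + 8*((-5 + n) + (2*n² + n)) = 24 + 8*((-5 + n) + (n + 2*n²)) = 24 + 8*(-5 + 2*n + 2*n²) = 24 + (-40 + 16*n + 16*n²) = -16 + 16*n + 16*n²)
14 + N(l(-5))*0 = 14 + (-16 + 16*(-5) + 16*(-5)²)*0 = 14 + (-16 - 80 + 16*25)*0 = 14 + (-16 - 80 + 400)*0 = 14 + 304*0 = 14 + 0 = 14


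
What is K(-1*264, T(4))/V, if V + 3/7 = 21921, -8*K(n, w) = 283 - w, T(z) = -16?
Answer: -2093/1227552 ≈ -0.0017050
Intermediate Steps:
K(n, w) = -283/8 + w/8 (K(n, w) = -(283 - w)/8 = -283/8 + w/8)
V = 153444/7 (V = -3/7 + 21921 = 153444/7 ≈ 21921.)
K(-1*264, T(4))/V = (-283/8 + (1/8)*(-16))/(153444/7) = (-283/8 - 2)*(7/153444) = -299/8*7/153444 = -2093/1227552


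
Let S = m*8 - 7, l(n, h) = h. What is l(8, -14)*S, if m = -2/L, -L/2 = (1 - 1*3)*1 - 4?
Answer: 350/3 ≈ 116.67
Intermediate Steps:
L = 12 (L = -2*((1 - 1*3)*1 - 4) = -2*((1 - 3)*1 - 4) = -2*(-2*1 - 4) = -2*(-2 - 4) = -2*(-6) = 12)
m = -⅙ (m = -2/12 = -2*1/12 = -⅙ ≈ -0.16667)
S = -25/3 (S = -⅙*8 - 7 = -4/3 - 7 = -25/3 ≈ -8.3333)
l(8, -14)*S = -14*(-25/3) = 350/3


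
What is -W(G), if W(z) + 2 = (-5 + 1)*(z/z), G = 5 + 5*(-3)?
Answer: 6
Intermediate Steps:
G = -10 (G = 5 - 15 = -10)
W(z) = -6 (W(z) = -2 + (-5 + 1)*(z/z) = -2 - 4*1 = -2 - 4 = -6)
-W(G) = -1*(-6) = 6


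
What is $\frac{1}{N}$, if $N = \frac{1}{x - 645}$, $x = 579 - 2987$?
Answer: $-3053$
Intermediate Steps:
$x = -2408$
$N = - \frac{1}{3053}$ ($N = \frac{1}{-2408 - 645} = \frac{1}{-3053} = - \frac{1}{3053} \approx -0.00032755$)
$\frac{1}{N} = \frac{1}{- \frac{1}{3053}} = -3053$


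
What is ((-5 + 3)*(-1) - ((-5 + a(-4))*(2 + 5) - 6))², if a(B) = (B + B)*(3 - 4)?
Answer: 169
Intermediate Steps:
a(B) = -2*B (a(B) = (2*B)*(-1) = -2*B)
((-5 + 3)*(-1) - ((-5 + a(-4))*(2 + 5) - 6))² = ((-5 + 3)*(-1) - ((-5 - 2*(-4))*(2 + 5) - 6))² = (-2*(-1) - ((-5 + 8)*7 - 6))² = (2 - (3*7 - 6))² = (2 - (21 - 6))² = (2 - 1*15)² = (2 - 15)² = (-13)² = 169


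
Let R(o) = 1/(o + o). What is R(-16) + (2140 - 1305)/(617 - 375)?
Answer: 13239/3872 ≈ 3.4192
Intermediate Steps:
R(o) = 1/(2*o)
R(-16) + (2140 - 1305)/(617 - 375) = (1/2)/(-16) + (2140 - 1305)/(617 - 375) = (1/2)*(-1/16) + 835/242 = -1/32 + 835*(1/242) = -1/32 + 835/242 = 13239/3872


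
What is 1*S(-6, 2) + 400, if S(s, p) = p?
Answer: 402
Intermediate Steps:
1*S(-6, 2) + 400 = 1*2 + 400 = 2 + 400 = 402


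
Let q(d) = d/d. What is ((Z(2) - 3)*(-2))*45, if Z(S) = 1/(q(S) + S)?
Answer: 240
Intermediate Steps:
q(d) = 1
Z(S) = 1/(1 + S)
((Z(2) - 3)*(-2))*45 = ((1/(1 + 2) - 3)*(-2))*45 = ((1/3 - 3)*(-2))*45 = -8/3*(-2)*45 = (16/3)*45 = 240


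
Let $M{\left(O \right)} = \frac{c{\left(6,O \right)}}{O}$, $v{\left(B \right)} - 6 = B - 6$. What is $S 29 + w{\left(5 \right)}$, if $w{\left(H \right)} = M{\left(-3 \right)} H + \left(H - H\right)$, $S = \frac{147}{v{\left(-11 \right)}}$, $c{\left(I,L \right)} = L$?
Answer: $- \frac{4208}{11} \approx -382.55$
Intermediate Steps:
$v{\left(B \right)} = B$ ($v{\left(B \right)} = 6 + \left(B - 6\right) = 6 + \left(-6 + B\right) = B$)
$M{\left(O \right)} = 1$ ($M{\left(O \right)} = \frac{O}{O} = 1$)
$S = - \frac{147}{11}$ ($S = \frac{147}{-11} = 147 \left(- \frac{1}{11}\right) = - \frac{147}{11} \approx -13.364$)
$w{\left(H \right)} = H$ ($w{\left(H \right)} = 1 H + \left(H - H\right) = H + 0 = H$)
$S 29 + w{\left(5 \right)} = \left(- \frac{147}{11}\right) 29 + 5 = - \frac{4263}{11} + 5 = - \frac{4208}{11}$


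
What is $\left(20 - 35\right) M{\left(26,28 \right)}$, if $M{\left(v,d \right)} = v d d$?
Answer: $-305760$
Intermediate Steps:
$M{\left(v,d \right)} = v d^{2}$ ($M{\left(v,d \right)} = d v d = v d^{2}$)
$\left(20 - 35\right) M{\left(26,28 \right)} = \left(20 - 35\right) 26 \cdot 28^{2} = \left(20 - 35\right) 26 \cdot 784 = \left(-15\right) 20384 = -305760$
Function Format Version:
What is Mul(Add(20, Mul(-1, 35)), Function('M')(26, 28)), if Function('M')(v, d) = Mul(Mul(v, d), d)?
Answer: -305760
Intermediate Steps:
Function('M')(v, d) = Mul(v, Pow(d, 2)) (Function('M')(v, d) = Mul(Mul(d, v), d) = Mul(v, Pow(d, 2)))
Mul(Add(20, Mul(-1, 35)), Function('M')(26, 28)) = Mul(Add(20, Mul(-1, 35)), Mul(26, Pow(28, 2))) = Mul(Add(20, -35), Mul(26, 784)) = Mul(-15, 20384) = -305760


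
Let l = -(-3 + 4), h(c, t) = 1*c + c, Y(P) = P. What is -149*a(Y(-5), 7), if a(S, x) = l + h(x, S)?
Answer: -1937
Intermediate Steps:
h(c, t) = 2*c (h(c, t) = c + c = 2*c)
l = -1 (l = -1*1 = -1)
a(S, x) = -1 + 2*x
-149*a(Y(-5), 7) = -149*(-1 + 2*7) = -149*(-1 + 14) = -149*13 = -1937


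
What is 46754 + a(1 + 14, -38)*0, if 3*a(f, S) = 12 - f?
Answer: 46754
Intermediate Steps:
a(f, S) = 4 - f/3 (a(f, S) = (12 - f)/3 = 4 - f/3)
46754 + a(1 + 14, -38)*0 = 46754 + (4 - (1 + 14)/3)*0 = 46754 + (4 - 1/3*15)*0 = 46754 + (4 - 5)*0 = 46754 - 1*0 = 46754 + 0 = 46754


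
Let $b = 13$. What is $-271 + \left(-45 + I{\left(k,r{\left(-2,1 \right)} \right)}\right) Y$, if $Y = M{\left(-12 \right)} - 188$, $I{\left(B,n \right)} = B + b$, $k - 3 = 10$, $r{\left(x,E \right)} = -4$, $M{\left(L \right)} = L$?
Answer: $3529$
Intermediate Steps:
$k = 13$ ($k = 3 + 10 = 13$)
$I{\left(B,n \right)} = 13 + B$ ($I{\left(B,n \right)} = B + 13 = 13 + B$)
$Y = -200$ ($Y = -12 - 188 = -200$)
$-271 + \left(-45 + I{\left(k,r{\left(-2,1 \right)} \right)}\right) Y = -271 + \left(-45 + \left(13 + 13\right)\right) \left(-200\right) = -271 + \left(-45 + 26\right) \left(-200\right) = -271 - -3800 = -271 + 3800 = 3529$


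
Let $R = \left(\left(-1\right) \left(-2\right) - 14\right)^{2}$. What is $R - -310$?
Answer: $454$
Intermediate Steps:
$R = 144$ ($R = \left(2 - 14\right)^{2} = \left(-12\right)^{2} = 144$)
$R - -310 = 144 - -310 = 144 + 310 = 454$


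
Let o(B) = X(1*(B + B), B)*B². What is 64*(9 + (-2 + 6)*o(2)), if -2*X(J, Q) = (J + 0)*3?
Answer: -5568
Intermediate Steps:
X(J, Q) = -3*J/2 (X(J, Q) = -(J + 0)*3/2 = -J*3/2 = -3*J/2)
o(B) = -3*B³ (o(B) = (-3*(B + B)/2)*B² = (-3*2*B/2)*B² = (-3*B)*B² = -3*B³)
64*(9 + (-2 + 6)*o(2)) = 64*(9 + (-2 + 6)*(-3*2³)) = 64*(9 + 4*(-3*8)) = 64*(9 + 4*(-24)) = 64*(9 - 96) = 64*(-87) = -5568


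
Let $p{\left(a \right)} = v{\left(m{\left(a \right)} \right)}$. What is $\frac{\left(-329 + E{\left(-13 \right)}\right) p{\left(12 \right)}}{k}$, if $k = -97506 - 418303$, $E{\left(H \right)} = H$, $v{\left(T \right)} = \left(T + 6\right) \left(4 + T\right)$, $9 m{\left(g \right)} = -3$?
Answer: $\frac{7106}{515809} \approx 0.013776$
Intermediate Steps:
$m{\left(g \right)} = - \frac{1}{3}$ ($m{\left(g \right)} = \frac{1}{9} \left(-3\right) = - \frac{1}{3}$)
$v{\left(T \right)} = \left(4 + T\right) \left(6 + T\right)$ ($v{\left(T \right)} = \left(6 + T\right) \left(4 + T\right) = \left(4 + T\right) \left(6 + T\right)$)
$p{\left(a \right)} = \frac{187}{9}$ ($p{\left(a \right)} = 24 + \left(- \frac{1}{3}\right)^{2} + 10 \left(- \frac{1}{3}\right) = 24 + \frac{1}{9} - \frac{10}{3} = \frac{187}{9}$)
$k = -515809$
$\frac{\left(-329 + E{\left(-13 \right)}\right) p{\left(12 \right)}}{k} = \frac{\left(-329 - 13\right) \frac{187}{9}}{-515809} = \left(-342\right) \frac{187}{9} \left(- \frac{1}{515809}\right) = \left(-7106\right) \left(- \frac{1}{515809}\right) = \frac{7106}{515809}$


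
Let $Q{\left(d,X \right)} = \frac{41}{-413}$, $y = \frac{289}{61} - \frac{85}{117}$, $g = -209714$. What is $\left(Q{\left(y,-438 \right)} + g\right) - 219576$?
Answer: $- \frac{177296811}{413} \approx -4.2929 \cdot 10^{5}$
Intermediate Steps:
$y = \frac{28628}{7137}$ ($y = 289 \cdot \frac{1}{61} - \frac{85}{117} = \frac{289}{61} - \frac{85}{117} = \frac{28628}{7137} \approx 4.0112$)
$Q{\left(d,X \right)} = - \frac{41}{413}$ ($Q{\left(d,X \right)} = 41 \left(- \frac{1}{413}\right) = - \frac{41}{413}$)
$\left(Q{\left(y,-438 \right)} + g\right) - 219576 = \left(- \frac{41}{413} - 209714\right) - 219576 = - \frac{86611923}{413} - 219576 = - \frac{177296811}{413}$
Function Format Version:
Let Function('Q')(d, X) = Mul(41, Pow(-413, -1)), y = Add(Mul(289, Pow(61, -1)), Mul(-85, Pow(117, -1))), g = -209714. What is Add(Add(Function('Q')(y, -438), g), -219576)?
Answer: Rational(-177296811, 413) ≈ -4.2929e+5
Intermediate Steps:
y = Rational(28628, 7137) (y = Add(Mul(289, Rational(1, 61)), Mul(-85, Rational(1, 117))) = Add(Rational(289, 61), Rational(-85, 117)) = Rational(28628, 7137) ≈ 4.0112)
Function('Q')(d, X) = Rational(-41, 413) (Function('Q')(d, X) = Mul(41, Rational(-1, 413)) = Rational(-41, 413))
Add(Add(Function('Q')(y, -438), g), -219576) = Add(Add(Rational(-41, 413), -209714), -219576) = Add(Rational(-86611923, 413), -219576) = Rational(-177296811, 413)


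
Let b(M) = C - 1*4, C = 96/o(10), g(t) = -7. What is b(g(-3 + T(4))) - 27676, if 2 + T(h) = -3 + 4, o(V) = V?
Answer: -138352/5 ≈ -27670.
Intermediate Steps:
T(h) = -1 (T(h) = -2 + (-3 + 4) = -2 + 1 = -1)
C = 48/5 (C = 96/10 = 96*(⅒) = 48/5 ≈ 9.6000)
b(M) = 28/5 (b(M) = 48/5 - 1*4 = 48/5 - 4 = 28/5)
b(g(-3 + T(4))) - 27676 = 28/5 - 27676 = -138352/5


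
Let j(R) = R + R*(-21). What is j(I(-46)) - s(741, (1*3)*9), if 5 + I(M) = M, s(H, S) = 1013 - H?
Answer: 748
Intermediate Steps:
I(M) = -5 + M
j(R) = -20*R (j(R) = R - 21*R = -20*R)
j(I(-46)) - s(741, (1*3)*9) = -20*(-5 - 46) - (1013 - 1*741) = -20*(-51) - (1013 - 741) = 1020 - 1*272 = 1020 - 272 = 748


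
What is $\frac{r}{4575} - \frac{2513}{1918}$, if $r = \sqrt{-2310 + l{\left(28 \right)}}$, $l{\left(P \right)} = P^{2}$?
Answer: $- \frac{359}{274} + \frac{i \sqrt{1526}}{4575} \approx -1.3102 + 0.0085386 i$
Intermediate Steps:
$r = i \sqrt{1526}$ ($r = \sqrt{-2310 + 28^{2}} = \sqrt{-2310 + 784} = \sqrt{-1526} = i \sqrt{1526} \approx 39.064 i$)
$\frac{r}{4575} - \frac{2513}{1918} = \frac{i \sqrt{1526}}{4575} - \frac{2513}{1918} = i \sqrt{1526} \cdot \frac{1}{4575} - \frac{359}{274} = \frac{i \sqrt{1526}}{4575} - \frac{359}{274} = - \frac{359}{274} + \frac{i \sqrt{1526}}{4575}$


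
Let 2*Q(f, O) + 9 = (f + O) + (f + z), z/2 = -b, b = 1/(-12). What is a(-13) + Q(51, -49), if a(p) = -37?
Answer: -179/12 ≈ -14.917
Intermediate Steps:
b = -1/12 ≈ -0.083333
z = 1/6 (z = 2*(-1*(-1/12)) = 2*(1/12) = 1/6 ≈ 0.16667)
Q(f, O) = -53/12 + f + O/2 (Q(f, O) = -9/2 + ((f + O) + (f + 1/6))/2 = -9/2 + ((O + f) + (1/6 + f))/2 = -9/2 + (1/6 + O + 2*f)/2 = -9/2 + (1/12 + f + O/2) = -53/12 + f + O/2)
a(-13) + Q(51, -49) = -37 + (-53/12 + 51 + (1/2)*(-49)) = -37 + (-53/12 + 51 - 49/2) = -37 + 265/12 = -179/12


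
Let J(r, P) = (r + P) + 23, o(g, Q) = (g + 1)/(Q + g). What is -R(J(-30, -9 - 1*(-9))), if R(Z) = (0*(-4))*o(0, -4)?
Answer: 0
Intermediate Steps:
o(g, Q) = (1 + g)/(Q + g)
J(r, P) = 23 + P + r (J(r, P) = (P + r) + 23 = 23 + P + r)
R(Z) = 0 (R(Z) = (0*(-4))*((1 + 0)/(-4 + 0)) = 0*(1/(-4)) = 0*(-1/4*1) = 0*(-1/4) = 0)
-R(J(-30, -9 - 1*(-9))) = -1*0 = 0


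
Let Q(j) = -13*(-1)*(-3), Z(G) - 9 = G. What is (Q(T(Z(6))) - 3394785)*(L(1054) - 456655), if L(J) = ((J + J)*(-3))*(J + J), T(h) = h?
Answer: 46806634939128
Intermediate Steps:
Z(G) = 9 + G
L(J) = -12*J² (L(J) = ((2*J)*(-3))*(2*J) = (-6*J)*(2*J) = -12*J²)
Q(j) = -39 (Q(j) = 13*(-3) = -39)
(Q(T(Z(6))) - 3394785)*(L(1054) - 456655) = (-39 - 3394785)*(-12*1054² - 456655) = -3394824*(-12*1110916 - 456655) = -3394824*(-13330992 - 456655) = -3394824*(-13787647) = 46806634939128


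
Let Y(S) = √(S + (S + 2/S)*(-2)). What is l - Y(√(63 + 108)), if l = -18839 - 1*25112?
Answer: -43951 - 5*I*19^(¾)*√21/57 ≈ -43951.0 - 3.6582*I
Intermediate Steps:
l = -43951 (l = -18839 - 25112 = -43951)
Y(S) = √(-S - 4/S) (Y(S) = √(S + (-4/S - 2*S)) = √(-S - 4/S))
l - Y(√(63 + 108)) = -43951 - √(-√(63 + 108) - 4/√(63 + 108)) = -43951 - √(-√171 - 4*√19/57) = -43951 - √(-3*√19 - 4*√19/57) = -43951 - √(-175*√19/57) = -43951 - 5*I*3^(¼)*57^(¾)*19*√21/3249 = -43951 - 5*I*19^(¾)*√21/57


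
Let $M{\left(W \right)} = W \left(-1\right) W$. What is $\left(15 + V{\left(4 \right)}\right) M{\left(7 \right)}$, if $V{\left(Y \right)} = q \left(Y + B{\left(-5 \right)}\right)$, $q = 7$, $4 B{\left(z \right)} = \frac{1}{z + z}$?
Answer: $- \frac{83937}{40} \approx -2098.4$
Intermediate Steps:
$B{\left(z \right)} = \frac{1}{8 z}$ ($B{\left(z \right)} = \frac{1}{4 \left(z + z\right)} = \frac{1}{4 \cdot 2 z} = \frac{\frac{1}{2} \frac{1}{z}}{4} = \frac{1}{8 z}$)
$M{\left(W \right)} = - W^{2}$ ($M{\left(W \right)} = - W W = - W^{2}$)
$V{\left(Y \right)} = - \frac{7}{40} + 7 Y$ ($V{\left(Y \right)} = 7 \left(Y + \frac{1}{8 \left(-5\right)}\right) = 7 \left(Y + \frac{1}{8} \left(- \frac{1}{5}\right)\right) = 7 \left(Y - \frac{1}{40}\right) = 7 \left(- \frac{1}{40} + Y\right) = - \frac{7}{40} + 7 Y$)
$\left(15 + V{\left(4 \right)}\right) M{\left(7 \right)} = \left(15 + \left(- \frac{7}{40} + 7 \cdot 4\right)\right) \left(- 7^{2}\right) = \left(15 + \left(- \frac{7}{40} + 28\right)\right) \left(\left(-1\right) 49\right) = \left(15 + \frac{1113}{40}\right) \left(-49\right) = \frac{1713}{40} \left(-49\right) = - \frac{83937}{40}$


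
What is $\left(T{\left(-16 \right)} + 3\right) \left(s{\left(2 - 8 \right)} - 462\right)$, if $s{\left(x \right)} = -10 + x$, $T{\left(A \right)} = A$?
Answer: $6214$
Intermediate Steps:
$\left(T{\left(-16 \right)} + 3\right) \left(s{\left(2 - 8 \right)} - 462\right) = \left(-16 + 3\right) \left(\left(-10 + \left(2 - 8\right)\right) - 462\right) = - 13 \left(\left(-10 - 6\right) - 462\right) = - 13 \left(-16 - 462\right) = \left(-13\right) \left(-478\right) = 6214$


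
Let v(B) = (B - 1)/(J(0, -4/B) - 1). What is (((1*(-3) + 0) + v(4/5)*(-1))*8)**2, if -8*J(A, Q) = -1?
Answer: 817216/1225 ≈ 667.12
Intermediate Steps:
J(A, Q) = 1/8 (J(A, Q) = -1/8*(-1) = 1/8)
v(B) = 8/7 - 8*B/7 (v(B) = (B - 1)/(1/8 - 1) = (-1 + B)/(-7/8) = (-1 + B)*(-8/7) = 8/7 - 8*B/7)
(((1*(-3) + 0) + v(4/5)*(-1))*8)**2 = (((1*(-3) + 0) + (8/7 - 32/(7*5))*(-1))*8)**2 = (((-3 + 0) + (8/7 - 32/(7*5))*(-1))*8)**2 = ((-3 + (8/7 - 8/7*4/5)*(-1))*8)**2 = ((-3 + (8/7 - 32/35)*(-1))*8)**2 = ((-3 + (8/35)*(-1))*8)**2 = ((-3 - 8/35)*8)**2 = (-113/35*8)**2 = (-904/35)**2 = 817216/1225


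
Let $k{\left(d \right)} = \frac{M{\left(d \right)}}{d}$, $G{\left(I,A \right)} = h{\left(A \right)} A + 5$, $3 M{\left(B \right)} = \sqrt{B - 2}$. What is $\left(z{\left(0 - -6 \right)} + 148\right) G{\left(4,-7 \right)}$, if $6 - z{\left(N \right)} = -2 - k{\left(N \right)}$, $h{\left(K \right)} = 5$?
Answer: $- \frac{14050}{3} \approx -4683.3$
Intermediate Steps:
$M{\left(B \right)} = \frac{\sqrt{-2 + B}}{3}$ ($M{\left(B \right)} = \frac{\sqrt{B - 2}}{3} = \frac{\sqrt{-2 + B}}{3}$)
$G{\left(I,A \right)} = 5 + 5 A$ ($G{\left(I,A \right)} = 5 A + 5 = 5 + 5 A$)
$k{\left(d \right)} = \frac{\sqrt{-2 + d}}{3 d}$ ($k{\left(d \right)} = \frac{\frac{1}{3} \sqrt{-2 + d}}{d} = \frac{\sqrt{-2 + d}}{3 d}$)
$z{\left(N \right)} = 8 + \frac{\sqrt{-2 + N}}{3 N}$ ($z{\left(N \right)} = 6 - \left(-2 - \frac{\sqrt{-2 + N}}{3 N}\right) = 6 + \left(2 + \frac{\sqrt{-2 + N}}{3 N}\right) = 8 + \frac{\sqrt{-2 + N}}{3 N}$)
$\left(z{\left(0 - -6 \right)} + 148\right) G{\left(4,-7 \right)} = \left(\left(8 + \frac{\sqrt{-2 + \left(0 - -6\right)}}{3 \left(0 - -6\right)}\right) + 148\right) \left(5 + 5 \left(-7\right)\right) = \left(\left(8 + \frac{\sqrt{-2 + \left(0 + 6\right)}}{3 \left(0 + 6\right)}\right) + 148\right) \left(5 - 35\right) = \left(\left(8 + \frac{\sqrt{-2 + 6}}{3 \cdot 6}\right) + 148\right) \left(-30\right) = \left(\left(8 + \frac{1}{3} \cdot \frac{1}{6} \sqrt{4}\right) + 148\right) \left(-30\right) = \left(\left(8 + \frac{1}{3} \cdot \frac{1}{6} \cdot 2\right) + 148\right) \left(-30\right) = \left(\left(8 + \frac{1}{9}\right) + 148\right) \left(-30\right) = \left(\frac{73}{9} + 148\right) \left(-30\right) = \frac{1405}{9} \left(-30\right) = - \frac{14050}{3}$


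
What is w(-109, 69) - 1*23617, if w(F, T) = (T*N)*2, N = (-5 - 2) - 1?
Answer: -24721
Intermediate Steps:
N = -8 (N = -7 - 1 = -8)
w(F, T) = -16*T (w(F, T) = (T*(-8))*2 = -8*T*2 = -16*T)
w(-109, 69) - 1*23617 = -16*69 - 1*23617 = -1104 - 23617 = -24721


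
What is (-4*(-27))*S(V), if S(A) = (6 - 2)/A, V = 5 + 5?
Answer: 216/5 ≈ 43.200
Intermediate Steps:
V = 10
S(A) = 4/A
(-4*(-27))*S(V) = (-4*(-27))*(4/10) = 108*(4*(1/10)) = 108*(2/5) = 216/5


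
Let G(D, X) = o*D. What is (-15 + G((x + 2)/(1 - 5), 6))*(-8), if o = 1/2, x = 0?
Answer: 122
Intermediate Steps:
o = ½ ≈ 0.50000
G(D, X) = D/2
(-15 + G((x + 2)/(1 - 5), 6))*(-8) = (-15 + ((0 + 2)/(1 - 5))/2)*(-8) = (-15 + (2/(-4))/2)*(-8) = (-15 + (2*(-¼))/2)*(-8) = (-15 + (½)*(-½))*(-8) = (-15 - ¼)*(-8) = -61/4*(-8) = 122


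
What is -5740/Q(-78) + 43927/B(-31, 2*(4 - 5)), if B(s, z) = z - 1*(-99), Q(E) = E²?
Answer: 66673772/147537 ≈ 451.91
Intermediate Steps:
B(s, z) = 99 + z (B(s, z) = z + 99 = 99 + z)
-5740/Q(-78) + 43927/B(-31, 2*(4 - 5)) = -5740/((-78)²) + 43927/(99 + 2*(4 - 5)) = -5740/6084 + 43927/(99 + 2*(-1)) = -5740*1/6084 + 43927/(99 - 2) = -1435/1521 + 43927/97 = 66673772/147537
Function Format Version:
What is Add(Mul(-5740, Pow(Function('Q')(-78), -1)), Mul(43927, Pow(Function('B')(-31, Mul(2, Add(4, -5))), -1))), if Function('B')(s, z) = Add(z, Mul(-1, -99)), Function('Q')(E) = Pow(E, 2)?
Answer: Rational(66673772, 147537) ≈ 451.91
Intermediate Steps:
Function('B')(s, z) = Add(99, z) (Function('B')(s, z) = Add(z, 99) = Add(99, z))
Add(Mul(-5740, Pow(Function('Q')(-78), -1)), Mul(43927, Pow(Function('B')(-31, Mul(2, Add(4, -5))), -1))) = Add(Mul(-5740, Pow(Pow(-78, 2), -1)), Mul(43927, Pow(Add(99, Mul(2, Add(4, -5))), -1))) = Add(Mul(-5740, Pow(6084, -1)), Mul(43927, Pow(Add(99, Mul(2, -1)), -1))) = Add(Mul(-5740, Rational(1, 6084)), Mul(43927, Pow(Add(99, -2), -1))) = Add(Rational(-1435, 1521), Mul(43927, Pow(97, -1))) = Add(Rational(-1435, 1521), Mul(43927, Rational(1, 97))) = Add(Rational(-1435, 1521), Rational(43927, 97)) = Rational(66673772, 147537)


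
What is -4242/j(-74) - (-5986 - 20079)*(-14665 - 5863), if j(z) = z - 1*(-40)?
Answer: -9096057319/17 ≈ -5.3506e+8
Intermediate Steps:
j(z) = 40 + z (j(z) = z + 40 = 40 + z)
-4242/j(-74) - (-5986 - 20079)*(-14665 - 5863) = -4242/(40 - 74) - (-5986 - 20079)*(-14665 - 5863) = -4242/(-34) - (-26065)*(-20528) = -4242*(-1/34) - 1*535062320 = 2121/17 - 535062320 = -9096057319/17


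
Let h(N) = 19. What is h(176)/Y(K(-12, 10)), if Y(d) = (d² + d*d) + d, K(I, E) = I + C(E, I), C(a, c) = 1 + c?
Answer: 19/1035 ≈ 0.018357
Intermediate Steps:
K(I, E) = 1 + 2*I (K(I, E) = I + (1 + I) = 1 + 2*I)
Y(d) = d + 2*d² (Y(d) = (d² + d²) + d = 2*d² + d = d + 2*d²)
h(176)/Y(K(-12, 10)) = 19/(((1 + 2*(-12))*(1 + 2*(1 + 2*(-12))))) = 19/(((1 - 24)*(1 + 2*(1 - 24)))) = 19/((-23*(1 + 2*(-23)))) = 19/((-23*(1 - 46))) = 19/((-23*(-45))) = 19/1035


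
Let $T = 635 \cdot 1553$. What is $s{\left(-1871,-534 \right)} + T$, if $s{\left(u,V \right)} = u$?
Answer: $984284$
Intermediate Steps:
$T = 986155$
$s{\left(-1871,-534 \right)} + T = -1871 + 986155 = 984284$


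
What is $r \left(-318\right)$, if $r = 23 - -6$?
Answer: $-9222$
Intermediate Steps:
$r = 29$ ($r = 23 + 6 = 29$)
$r \left(-318\right) = 29 \left(-318\right) = -9222$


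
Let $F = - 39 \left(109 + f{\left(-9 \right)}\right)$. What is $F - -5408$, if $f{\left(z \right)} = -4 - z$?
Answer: $962$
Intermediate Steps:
$F = -4446$ ($F = - 39 \left(109 - -5\right) = - 39 \left(109 + \left(-4 + 9\right)\right) = - 39 \left(109 + 5\right) = \left(-39\right) 114 = -4446$)
$F - -5408 = -4446 - -5408 = -4446 + 5408 = 962$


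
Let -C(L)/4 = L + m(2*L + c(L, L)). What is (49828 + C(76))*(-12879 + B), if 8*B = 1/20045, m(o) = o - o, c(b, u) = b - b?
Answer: -25570187591259/40090 ≈ -6.3782e+8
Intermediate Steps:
c(b, u) = 0
m(o) = 0
C(L) = -4*L (C(L) = -4*(L + 0) = -4*L)
B = 1/160360 (B = (⅛)/20045 = (⅛)*(1/20045) = 1/160360 ≈ 6.2360e-6)
(49828 + C(76))*(-12879 + B) = (49828 - 4*76)*(-12879 + 1/160360) = (49828 - 304)*(-2065276439/160360) = 49524*(-2065276439/160360) = -25570187591259/40090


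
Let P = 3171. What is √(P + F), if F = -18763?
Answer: 2*I*√3898 ≈ 124.87*I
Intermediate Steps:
√(P + F) = √(3171 - 18763) = √(-15592) = 2*I*√3898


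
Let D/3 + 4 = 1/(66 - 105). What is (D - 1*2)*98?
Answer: -17934/13 ≈ -1379.5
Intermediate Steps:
D = -157/13 (D = -12 + 3/(66 - 105) = -12 + 3/(-39) = -12 + 3*(-1/39) = -12 - 1/13 = -157/13 ≈ -12.077)
(D - 1*2)*98 = (-157/13 - 1*2)*98 = (-157/13 - 2)*98 = -183/13*98 = -17934/13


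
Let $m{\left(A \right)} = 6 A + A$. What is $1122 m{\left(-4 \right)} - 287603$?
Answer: $-319019$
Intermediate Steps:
$m{\left(A \right)} = 7 A$
$1122 m{\left(-4 \right)} - 287603 = 1122 \cdot 7 \left(-4\right) - 287603 = 1122 \left(-28\right) - 287603 = -31416 - 287603 = -319019$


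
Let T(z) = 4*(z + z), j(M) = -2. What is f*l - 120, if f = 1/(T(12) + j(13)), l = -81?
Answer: -11361/94 ≈ -120.86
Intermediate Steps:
T(z) = 8*z (T(z) = 4*(2*z) = 8*z)
f = 1/94 (f = 1/(8*12 - 2) = 1/(96 - 2) = 1/94 ≈ 0.010638)
f*l - 120 = (1/94)*(-81) - 120 = -81/94 - 120 = -11361/94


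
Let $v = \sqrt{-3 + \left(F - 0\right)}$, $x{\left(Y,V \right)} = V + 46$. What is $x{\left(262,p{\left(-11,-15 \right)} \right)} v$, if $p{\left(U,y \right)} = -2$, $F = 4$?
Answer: $44$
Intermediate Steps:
$x{\left(Y,V \right)} = 46 + V$
$v = 1$ ($v = \sqrt{-3 + \left(4 - 0\right)} = \sqrt{-3 + \left(4 + 0\right)} = \sqrt{-3 + 4} = \sqrt{1} = 1$)
$x{\left(262,p{\left(-11,-15 \right)} \right)} v = \left(46 - 2\right) 1 = 44 \cdot 1 = 44$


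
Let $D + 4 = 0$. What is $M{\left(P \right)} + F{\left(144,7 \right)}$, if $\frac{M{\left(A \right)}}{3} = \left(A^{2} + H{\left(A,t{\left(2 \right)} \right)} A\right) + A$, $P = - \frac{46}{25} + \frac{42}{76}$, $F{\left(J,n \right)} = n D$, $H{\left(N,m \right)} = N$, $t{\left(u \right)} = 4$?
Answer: $- \frac{4945294}{225625} \approx -21.918$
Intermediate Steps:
$D = -4$ ($D = -4 + 0 = -4$)
$F{\left(J,n \right)} = - 4 n$ ($F{\left(J,n \right)} = n \left(-4\right) = - 4 n$)
$P = - \frac{1223}{950}$ ($P = \left(-46\right) \frac{1}{25} + 42 \cdot \frac{1}{76} = - \frac{46}{25} + \frac{21}{38} = - \frac{1223}{950} \approx -1.2874$)
$M{\left(A \right)} = 3 A + 6 A^{2}$ ($M{\left(A \right)} = 3 \left(\left(A^{2} + A A\right) + A\right) = 3 \left(\left(A^{2} + A^{2}\right) + A\right) = 3 \left(2 A^{2} + A\right) = 3 \left(A + 2 A^{2}\right) = 3 A + 6 A^{2}$)
$M{\left(P \right)} + F{\left(144,7 \right)} = 3 \left(- \frac{1223}{950}\right) \left(1 + 2 \left(- \frac{1223}{950}\right)\right) - 28 = 3 \left(- \frac{1223}{950}\right) \left(1 - \frac{1223}{475}\right) - 28 = 3 \left(- \frac{1223}{950}\right) \left(- \frac{748}{475}\right) - 28 = \frac{1372206}{225625} - 28 = - \frac{4945294}{225625}$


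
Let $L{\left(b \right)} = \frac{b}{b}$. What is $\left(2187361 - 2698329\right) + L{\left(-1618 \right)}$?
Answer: $-510967$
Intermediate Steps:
$L{\left(b \right)} = 1$
$\left(2187361 - 2698329\right) + L{\left(-1618 \right)} = \left(2187361 - 2698329\right) + 1 = -510968 + 1 = -510967$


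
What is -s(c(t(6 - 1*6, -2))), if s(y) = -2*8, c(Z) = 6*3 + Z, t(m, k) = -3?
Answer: 16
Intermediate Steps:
c(Z) = 18 + Z
s(y) = -16
-s(c(t(6 - 1*6, -2))) = -1*(-16) = 16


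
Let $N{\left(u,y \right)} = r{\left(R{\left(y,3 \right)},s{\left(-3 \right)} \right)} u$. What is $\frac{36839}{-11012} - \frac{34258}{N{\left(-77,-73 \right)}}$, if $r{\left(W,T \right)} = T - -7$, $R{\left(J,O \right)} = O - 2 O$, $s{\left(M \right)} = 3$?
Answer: $\frac{24920219}{605660} \approx 41.146$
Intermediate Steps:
$R{\left(J,O \right)} = - O$
$r{\left(W,T \right)} = 7 + T$ ($r{\left(W,T \right)} = T + 7 = 7 + T$)
$N{\left(u,y \right)} = 10 u$ ($N{\left(u,y \right)} = \left(7 + 3\right) u = 10 u$)
$\frac{36839}{-11012} - \frac{34258}{N{\left(-77,-73 \right)}} = \frac{36839}{-11012} - \frac{34258}{10 \left(-77\right)} = 36839 \left(- \frac{1}{11012}\right) - \frac{34258}{-770} = - \frac{36839}{11012} - - \frac{2447}{55} = - \frac{36839}{11012} + \frac{2447}{55} = \frac{24920219}{605660}$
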